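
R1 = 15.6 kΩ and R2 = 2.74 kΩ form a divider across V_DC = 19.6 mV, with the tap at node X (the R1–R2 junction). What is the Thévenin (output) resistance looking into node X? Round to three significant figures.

Looking into X with the source shorted: R_th = R1·R2/(R1+R2) = 15.60 × 2.74/18.34 = 2.331 kΩ.

R_th ≈ 2.33 kΩ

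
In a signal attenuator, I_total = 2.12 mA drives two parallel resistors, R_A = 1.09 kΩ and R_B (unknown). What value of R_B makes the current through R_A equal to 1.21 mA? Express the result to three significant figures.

In a two-way split, I_A/I_total = R_B/(R_A + R_B).
1.21/2.12 = R_B/(R_A + R_B) → R_B = R_A · (0.5708)/(1 − 0.5708) = 1.09 × 1.330 = 1.449 kΩ.

R_B ≈ 1.45 kΩ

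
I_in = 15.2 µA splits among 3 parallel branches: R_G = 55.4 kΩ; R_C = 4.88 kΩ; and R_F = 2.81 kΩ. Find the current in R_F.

I ≈ 9.34 µA

ΣG = 1/55.4 + 1/4.88 + 1/2.81 = 0.5788.
R_F takes the fraction G_k/ΣG = 0.3559/0.5788 = 0.6148, so I = 15.2 × 0.6148 = 9.345 µA.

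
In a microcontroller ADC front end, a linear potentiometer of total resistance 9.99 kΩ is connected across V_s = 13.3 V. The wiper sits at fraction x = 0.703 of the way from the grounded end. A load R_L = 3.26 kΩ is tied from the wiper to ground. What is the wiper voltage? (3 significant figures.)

V_out ≈ 5.70 V

Lower segment x·R_p = 7.023 kΩ; upper segment (1−x)·R_p = 2.967 kΩ.
R_L loads the lower segment: effective lower R = 2.226 kΩ.
Loaded-divider output: V_out = 13.3 × 0.4287 = 5.702 V.
(Unloaded: V_out = x·V_s = 9.35 V.)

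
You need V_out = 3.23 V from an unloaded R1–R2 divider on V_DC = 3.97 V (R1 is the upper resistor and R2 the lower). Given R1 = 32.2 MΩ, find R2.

The divider ratio is R2/(R1+R2) = 3.23/3.97 = 0.8136.
Rearranging, R2 = R1·k/(1−k) = 32.2 × 4.365 = 140.5 MΩ.

R2 ≈ 141 MΩ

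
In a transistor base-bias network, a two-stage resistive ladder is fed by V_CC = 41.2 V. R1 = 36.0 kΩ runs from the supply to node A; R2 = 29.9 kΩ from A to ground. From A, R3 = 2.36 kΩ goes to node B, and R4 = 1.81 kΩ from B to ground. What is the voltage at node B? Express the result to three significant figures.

V_B ≈ 1.65 V

Looking into the second stage from A: R3 + R4 = 4.170 kΩ appears in parallel with R2.
R2 ‖ (R3+R4) = 3.660 kΩ.
V_A = 41.2 × 3.660/(36.0 + 3.660) = 3.802 V.
Then the unloaded second divider: V_B = V_A × R4/(R3+R4) = 3.802 × 0.4341 = 1.650 V.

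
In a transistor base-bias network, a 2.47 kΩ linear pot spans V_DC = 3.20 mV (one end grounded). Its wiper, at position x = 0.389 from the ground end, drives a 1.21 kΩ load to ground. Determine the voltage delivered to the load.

Split the track: R_lower = x·R_p = 0.9608 kΩ, R_upper = (1−x)·R_p = 1.509 kΩ.
(x·R_p) ‖ R_L = 0.5356 kΩ.
Then V_out = V_DC · 0.5356/(1.509 + 0.5356) = 0.8381 mV.
(Unloaded: V_out = x·V_DC = 1.24 mV.)

V_out ≈ 0.838 mV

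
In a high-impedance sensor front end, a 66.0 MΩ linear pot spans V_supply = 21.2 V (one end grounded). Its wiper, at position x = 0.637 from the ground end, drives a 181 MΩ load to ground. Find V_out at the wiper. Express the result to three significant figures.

V_out ≈ 12.5 V

Lower segment x·R_p = 42.04 MΩ; upper segment (1−x)·R_p = 23.96 MΩ.
(x·R_p) ‖ R_L = 34.12 MΩ.
V_out = 21.2 × 34.12/(23.96 + 34.12) = 12.45 V.
(Unloaded: V_out = x·V_supply = 13.5 V.)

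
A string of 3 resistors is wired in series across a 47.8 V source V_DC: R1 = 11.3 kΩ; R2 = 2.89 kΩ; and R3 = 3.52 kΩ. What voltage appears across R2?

V ≈ 7.80 V

Series total: ΣR = 11.3 + 2.89 + 3.52 = 17.71 kΩ.
Voltage divider: V = V_DC · (2.890 / 17.71) = 47.8 × 0.1632 = 7.800 V.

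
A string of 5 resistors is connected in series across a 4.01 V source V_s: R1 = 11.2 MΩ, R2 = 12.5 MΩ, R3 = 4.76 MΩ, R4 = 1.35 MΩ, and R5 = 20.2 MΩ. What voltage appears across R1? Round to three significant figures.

V ≈ 0.898 V

Total series resistance ΣR = 11.2 + 12.5 + 4.76 + 1.35 + 20.2 = 50.01 MΩ.
By the voltage-divider rule, V = 4.01 × 11.20/50.01 = 0.8981 V.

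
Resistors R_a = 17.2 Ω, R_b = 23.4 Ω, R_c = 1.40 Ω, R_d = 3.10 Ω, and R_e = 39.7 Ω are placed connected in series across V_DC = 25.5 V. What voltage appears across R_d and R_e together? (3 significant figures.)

V ≈ 12.9 V

Series total: ΣR = 17.2 + 23.4 + 1.40 + 3.10 + 39.7 = 84.80 Ω.
R_{R_d..R_e} = 3.10 + 39.7 = 42.80 Ω.
V = V_DC · R/ΣR = 25.5 × 0.5047 = 12.87 V.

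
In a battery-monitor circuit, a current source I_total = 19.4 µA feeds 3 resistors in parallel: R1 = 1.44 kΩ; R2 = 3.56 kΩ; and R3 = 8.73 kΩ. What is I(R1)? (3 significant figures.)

I ≈ 12.4 µA

Total conductance ΣG = 1/1.44 + 1/3.56 + 1/8.73 = 1.090 (units of 1/kΩ).
R1 takes the fraction G_k/ΣG = 0.6944/1.090 = 0.6372, so I = 19.4 × 0.6372 = 12.36 µA.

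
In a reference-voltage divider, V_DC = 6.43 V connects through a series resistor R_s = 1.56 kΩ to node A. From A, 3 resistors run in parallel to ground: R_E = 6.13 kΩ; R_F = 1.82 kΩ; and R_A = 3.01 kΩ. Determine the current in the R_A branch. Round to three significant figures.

I ≈ 0.812 mA

Parallel bank: R_p = 1/(1/6.13 + 1/1.82 + 1/3.01) = 0.9571 kΩ.
V_A by voltage divider: V_A = 6.43 × 0.9571/(1.56 + 0.9571) = 2.445 V.
I(R_A) = V_A / R_A = 2.445/3.01 = 0.8123 mA.
(Equivalently: I_total = 2.555 mA, then current-divider fraction G_k/ΣG = 0.3180.)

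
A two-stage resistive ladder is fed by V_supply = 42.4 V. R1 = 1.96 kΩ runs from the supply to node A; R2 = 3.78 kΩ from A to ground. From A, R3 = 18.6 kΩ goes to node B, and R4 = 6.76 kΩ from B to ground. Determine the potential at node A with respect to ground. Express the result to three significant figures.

Looking into the second stage from A: R3 + R4 = 25.36 kΩ appears in parallel with R2.
R2 ‖ (R3+R4) = 3.290 kΩ.
V_A = 42.4 × 3.290/(1.96 + 3.290) = 26.57 V.

V_A ≈ 26.6 V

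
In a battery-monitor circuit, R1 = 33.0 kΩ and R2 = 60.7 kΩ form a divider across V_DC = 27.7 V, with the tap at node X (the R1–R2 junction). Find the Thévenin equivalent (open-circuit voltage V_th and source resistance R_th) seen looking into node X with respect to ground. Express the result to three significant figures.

V_th ≈ 17.9 V, R_th ≈ 21.4 kΩ

V_th is the unloaded tap voltage: V_DC · R2/(R1+R2) = 27.7 × 0.6478 = 17.94 V.
Zeroing V_DC shorts the top of R1 to ground, so R_th = R1 ‖ R2 = 21.38 kΩ.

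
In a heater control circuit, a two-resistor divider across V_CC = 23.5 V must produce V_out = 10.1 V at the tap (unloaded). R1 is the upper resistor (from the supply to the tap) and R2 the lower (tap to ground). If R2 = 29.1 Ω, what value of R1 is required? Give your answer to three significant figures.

Required fraction k = V_out/V_CC = 0.4298.
R1 = R2·(1/k − 1) = 29.1 × 1.327 = 38.61 Ω.

R1 ≈ 38.6 Ω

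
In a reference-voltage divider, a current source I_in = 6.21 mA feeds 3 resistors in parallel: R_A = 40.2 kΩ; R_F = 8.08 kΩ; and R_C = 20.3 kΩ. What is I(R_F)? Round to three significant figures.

I ≈ 3.88 mA

Total conductance ΣG = 1/40.2 + 1/8.08 + 1/20.3 = 0.1979 (units of 1/kΩ).
R_F takes the fraction G_k/ΣG = 0.1238/0.1979 = 0.6254, so I = 6.21 × 0.6254 = 3.884 mA.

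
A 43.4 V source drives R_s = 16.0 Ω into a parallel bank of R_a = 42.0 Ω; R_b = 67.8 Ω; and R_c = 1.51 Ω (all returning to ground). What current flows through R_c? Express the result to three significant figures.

Equivalent of the parallel group: R_p = 1.427 Ω.
V_A = 43.4 × 1.427/17.43 = 3.554 V.
Branch current I = V_A/R_c = 3.554/1.51 = 2.353 A.

I ≈ 2.35 A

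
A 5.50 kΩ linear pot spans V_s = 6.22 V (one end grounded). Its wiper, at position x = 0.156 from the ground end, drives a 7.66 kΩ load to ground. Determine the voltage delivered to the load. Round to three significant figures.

V_out ≈ 0.887 V

Split the track: R_lower = x·R_p = 0.8580 kΩ, R_upper = (1−x)·R_p = 4.642 kΩ.
Lower segment in parallel with the load: 0.8580 ‖ 7.66 = 0.7716 kΩ.
V_out = 6.22 × 0.7716/(4.642 + 0.7716) = 0.8865 V.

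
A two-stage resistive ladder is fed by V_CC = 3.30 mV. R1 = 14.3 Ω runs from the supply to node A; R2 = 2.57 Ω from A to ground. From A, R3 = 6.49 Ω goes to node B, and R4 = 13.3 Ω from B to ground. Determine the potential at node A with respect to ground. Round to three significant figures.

Looking into the second stage from A: R3 + R4 = 19.79 Ω appears in parallel with R2.
R2 ‖ (R3+R4) = 2.275 Ω.
First divider: V_A = V_CC · 2.275/(14.3 + 2.275) = 0.4529 mV.

V_A ≈ 0.453 mV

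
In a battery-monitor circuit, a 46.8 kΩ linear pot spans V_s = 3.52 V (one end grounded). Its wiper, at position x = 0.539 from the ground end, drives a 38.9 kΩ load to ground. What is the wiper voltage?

Split the track: R_lower = x·R_p = 25.23 kΩ, R_upper = (1−x)·R_p = 21.57 kΩ.
Lower segment in parallel with the load: 25.23 ‖ 38.9 = 15.30 kΩ.
Loaded-divider output: V_out = 3.52 × 0.4150 = 1.461 V.

V_out ≈ 1.46 V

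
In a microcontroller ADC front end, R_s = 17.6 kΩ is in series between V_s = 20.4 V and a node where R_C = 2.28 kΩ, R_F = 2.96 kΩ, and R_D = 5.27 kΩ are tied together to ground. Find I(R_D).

I ≈ 0.215 mA

Parallel bank: R_p = 1/(1/2.28 + 1/2.96 + 1/5.27) = 1.035 kΩ.
V_A by voltage divider: V_A = 20.4 × 1.035/(17.6 + 1.035) = 1.133 V.
Branch current I = V_A/R_D = 1.133/5.27 = 0.2150 mA.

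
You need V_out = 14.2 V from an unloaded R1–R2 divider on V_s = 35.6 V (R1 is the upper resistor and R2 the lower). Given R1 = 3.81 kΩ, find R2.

R2 ≈ 2.53 kΩ

Required fraction k = V_out/V_s = 0.3989.
So R2 = R1 · V_out/(V_s − V_out) = 3.81 × 14.2/(35.6 − 14.2) = 3.81 × 0.6636 = 2.528 kΩ.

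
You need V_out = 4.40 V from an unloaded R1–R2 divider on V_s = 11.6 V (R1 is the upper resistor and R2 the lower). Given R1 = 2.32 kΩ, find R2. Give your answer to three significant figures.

Required fraction k = V_out/V_s = 0.3793.
So R2 = R1 · V_out/(V_s − V_out) = 2.32 × 4.40/(11.6 − 4.40) = 2.32 × 0.6111 = 1.418 kΩ.

R2 ≈ 1.42 kΩ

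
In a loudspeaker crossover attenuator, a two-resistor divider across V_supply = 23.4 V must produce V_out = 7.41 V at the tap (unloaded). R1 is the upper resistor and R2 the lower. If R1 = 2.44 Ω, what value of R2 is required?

R2 ≈ 1.13 Ω

Required fraction k = V_out/V_supply = 0.3167.
R2 = R1 · 0.3167/(1 − 0.3167) = 1.131 Ω.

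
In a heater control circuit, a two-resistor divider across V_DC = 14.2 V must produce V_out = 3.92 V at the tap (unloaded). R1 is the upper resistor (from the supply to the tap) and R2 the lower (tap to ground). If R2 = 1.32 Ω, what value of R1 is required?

R1 ≈ 3.46 Ω

Required fraction k = V_out/V_DC = 0.2761.
Rearranging, R1 = R2·(1−k)/k = 1.32 × 2.622 = 3.462 Ω.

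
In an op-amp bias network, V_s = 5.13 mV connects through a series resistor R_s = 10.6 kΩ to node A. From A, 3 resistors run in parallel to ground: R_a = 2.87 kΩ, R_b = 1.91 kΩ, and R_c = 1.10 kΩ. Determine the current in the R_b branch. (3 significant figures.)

I ≈ 0.135 µA

Combine the parallel branches: R_p = (1/2.87 + 1/1.91 + 1/1.10)⁻¹ = 0.5615 kΩ.
Node voltage V_A = V_s · R_p/(R_s + R_p) = 5.13 × 0.05030 = 0.2581 mV.
I(R_b) = V_A / R_b = 0.2581/1.91 = 0.1351 µA.
(Equivalently: I_total = 0.4596 µA, then current-divider fraction G_k/ΣG = 0.2940.)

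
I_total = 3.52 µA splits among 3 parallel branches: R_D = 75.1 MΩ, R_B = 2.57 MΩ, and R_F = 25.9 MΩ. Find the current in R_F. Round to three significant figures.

Conductances: ΣG = 1/75.1 + 1/2.57 + 1/25.9 = 0.4410 (1/MΩ).
Current divider: I(R_F) = I_total · G_k/ΣG = 3.52 × (0.03861/0.4410) = 3.52 × 0.08755 = 0.3082 µA.

I ≈ 0.308 µA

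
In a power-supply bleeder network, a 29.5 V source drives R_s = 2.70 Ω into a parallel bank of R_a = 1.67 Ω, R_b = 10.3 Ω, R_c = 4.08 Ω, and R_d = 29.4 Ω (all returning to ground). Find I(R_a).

Equivalent of the parallel group: R_p = 1.026 Ω.
V_A = 29.5 × 1.026/3.726 = 8.121 V.
Branch current I = V_A/R_a = 8.121/1.67 = 4.863 A.
(Equivalently: I_total = 7.918 A, then current-divider fraction G_k/ΣG = 0.6142.)

I ≈ 4.86 A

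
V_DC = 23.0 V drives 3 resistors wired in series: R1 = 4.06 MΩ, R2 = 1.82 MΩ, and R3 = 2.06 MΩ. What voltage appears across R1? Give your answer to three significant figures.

V ≈ 11.8 V

ΣR = 4.06 + 1.82 + 2.06 = 7.940 MΩ.
V = V_DC · R/ΣR = 23.0 × 0.5113 = 11.76 V.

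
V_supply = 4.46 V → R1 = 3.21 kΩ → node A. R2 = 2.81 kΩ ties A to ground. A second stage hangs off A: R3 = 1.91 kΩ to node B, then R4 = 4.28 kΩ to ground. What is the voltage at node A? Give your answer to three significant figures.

Looking into the second stage from A: R3 + R4 = 6.190 kΩ appears in parallel with R2.
R2 ‖ (R3+R4) = 1.933 kΩ.
First divider: V_A = V_supply · 1.933/(3.21 + 1.933) = 1.676 V.

V_A ≈ 1.68 V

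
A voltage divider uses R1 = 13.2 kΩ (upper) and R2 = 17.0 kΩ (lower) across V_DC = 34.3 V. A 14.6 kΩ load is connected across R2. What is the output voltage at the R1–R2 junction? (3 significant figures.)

V_out ≈ 12.8 V

R2 ‖ R_L = (17.0 × 14.6)/(17.0 + 14.6) = 7.854 kΩ.
Voltage divider with the loaded lower leg: V_out = 34.3 × 7.854/(13.2 + 7.854) = 34.3 × 0.3731 = 12.80 V.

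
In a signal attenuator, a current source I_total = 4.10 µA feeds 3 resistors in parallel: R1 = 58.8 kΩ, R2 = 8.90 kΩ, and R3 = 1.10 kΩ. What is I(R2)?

I ≈ 0.444 µA

ΣG = 1/58.8 + 1/8.90 + 1/1.10 = 1.038.
R2 takes the fraction G_k/ΣG = 0.1124/1.038 = 0.1082, so I = 4.10 × 0.1082 = 0.4436 µA.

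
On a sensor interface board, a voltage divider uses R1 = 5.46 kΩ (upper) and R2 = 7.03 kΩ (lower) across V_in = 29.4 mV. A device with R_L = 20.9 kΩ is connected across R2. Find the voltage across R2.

V_out ≈ 14.4 mV

The load sits in parallel with R2, giving an effective lower resistance R2' = R2·R_L/(R2+R_L) = 5.261 kΩ.
Then V_out = V_in · R2'/(R1 + R2') = 29.4 × 5.261/10.72 = 14.43 mV.
(Unloaded it would be 16.5 mV; the load pulls it down.)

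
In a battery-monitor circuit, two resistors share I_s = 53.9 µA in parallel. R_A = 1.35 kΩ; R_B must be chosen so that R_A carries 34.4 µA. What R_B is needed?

Two-branch current divider: I_A = I_s · R_B/(R_A + R_B).
With f = 0.6382, R_B = R_A · f/(1−f) = 1.35 × 1.764 = 2.382 kΩ.

R_B ≈ 2.38 kΩ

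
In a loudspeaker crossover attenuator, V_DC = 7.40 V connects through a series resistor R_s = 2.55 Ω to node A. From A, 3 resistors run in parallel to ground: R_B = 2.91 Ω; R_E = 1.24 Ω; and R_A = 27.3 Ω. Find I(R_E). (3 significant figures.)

Parallel bank: R_p = 1/(1/2.91 + 1/1.24 + 1/27.3) = 0.8427 Ω.
V_A by voltage divider: V_A = 7.40 × 0.8427/(2.55 + 0.8427) = 1.838 V.
Branch current I = V_A/R_E = 1.838/1.24 = 1.482 A.
(Check via current divider: I_total = 2.181 A; share G_k/ΣG = 0.6796 → same result.)

I ≈ 1.48 A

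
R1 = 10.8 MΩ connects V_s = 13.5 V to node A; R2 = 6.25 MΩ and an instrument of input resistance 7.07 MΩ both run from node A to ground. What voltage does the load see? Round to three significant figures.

The load sits in parallel with R2, giving an effective lower resistance R2' = R2·R_L/(R2+R_L) = 3.317 MΩ.
Voltage divider with the loaded lower leg: V_out = 13.5 × 3.317/(10.8 + 3.317) = 13.5 × 0.2350 = 3.172 V.
(Unloaded it would be 4.95 V; the load pulls it down.)

V_out ≈ 3.17 V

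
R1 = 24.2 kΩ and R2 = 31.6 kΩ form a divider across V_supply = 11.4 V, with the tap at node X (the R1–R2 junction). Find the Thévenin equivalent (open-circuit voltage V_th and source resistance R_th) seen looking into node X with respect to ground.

With X open, the divider is unloaded: V_th = 11.4 × 31.6/55.80 = 6.456 V.
Zeroing V_supply shorts the top of R1 to ground, so R_th = R1 ‖ R2 = 13.70 kΩ.

V_th ≈ 6.46 V, R_th ≈ 13.7 kΩ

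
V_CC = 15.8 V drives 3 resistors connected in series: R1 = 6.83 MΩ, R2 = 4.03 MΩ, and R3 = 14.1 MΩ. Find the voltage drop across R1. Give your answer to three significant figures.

V ≈ 4.32 V

Series total: ΣR = 6.83 + 4.03 + 14.1 = 24.96 MΩ.
By the voltage-divider rule, V = 15.8 × 6.830/24.96 = 4.323 V.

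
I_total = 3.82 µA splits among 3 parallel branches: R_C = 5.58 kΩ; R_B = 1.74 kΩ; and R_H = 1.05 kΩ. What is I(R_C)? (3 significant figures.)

Conductances: ΣG = 1/5.58 + 1/1.74 + 1/1.05 = 1.706 (1/kΩ).
Current divider: I(R_C) = I_total · G_k/ΣG = 3.82 × (0.1792/1.706) = 3.82 × 0.1050 = 0.4012 µA.

I ≈ 0.401 µA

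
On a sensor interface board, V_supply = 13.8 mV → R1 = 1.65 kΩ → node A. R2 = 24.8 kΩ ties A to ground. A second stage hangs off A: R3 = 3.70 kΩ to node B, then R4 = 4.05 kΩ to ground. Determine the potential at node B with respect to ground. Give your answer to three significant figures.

The second stage (R3 + R4 = 7.750 kΩ) loads node A in parallel with R2.
Effective lower resistance at A: R2 ‖ 7.750 = 5.905 kΩ.
So V_A = 13.8 × 0.7816 = 10.79 mV.
Stage 2 is unloaded, so V_B = V_A · R4/(R3+R4) = 10.79 × 4.05/7.750 = 5.637 mV.

V_B ≈ 5.64 mV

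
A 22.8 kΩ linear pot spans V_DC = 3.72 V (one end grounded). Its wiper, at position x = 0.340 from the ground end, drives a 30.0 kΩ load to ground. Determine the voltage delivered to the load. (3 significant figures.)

The pot divides into 15.05 kΩ above the wiper and 7.752 kΩ below.
Lower segment in parallel with the load: 7.752 ‖ 30.0 = 6.160 kΩ.
Loaded-divider output: V_out = 3.72 × 0.2905 = 1.081 V.

V_out ≈ 1.08 V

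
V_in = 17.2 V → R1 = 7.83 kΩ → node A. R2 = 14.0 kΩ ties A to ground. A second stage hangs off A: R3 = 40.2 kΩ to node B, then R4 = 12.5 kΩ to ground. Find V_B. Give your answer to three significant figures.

V_B ≈ 2.39 V

Node A sees R2 in parallel with the series input of stage 2, R3 + R4 = 52.70 kΩ.
Effective lower resistance at A: R2 ‖ 52.70 = 11.06 kΩ.
V_A = 17.2 × 11.06/(7.83 + 11.06) = 10.07 V.
V_B = V_A × 0.2372 = 2.389 V.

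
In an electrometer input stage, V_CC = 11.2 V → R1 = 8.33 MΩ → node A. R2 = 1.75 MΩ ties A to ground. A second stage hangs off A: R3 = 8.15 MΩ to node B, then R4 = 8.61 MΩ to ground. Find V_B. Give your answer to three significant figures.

V_B ≈ 0.920 V

The second stage (R3 + R4 = 16.76 MΩ) loads node A in parallel with R2.
R2 ‖ (R3+R4) = 1.585 MΩ.
First divider: V_A = V_CC · 1.585/(8.33 + 1.585) = 1.790 V.
V_B = V_A × 0.5137 = 0.9196 V.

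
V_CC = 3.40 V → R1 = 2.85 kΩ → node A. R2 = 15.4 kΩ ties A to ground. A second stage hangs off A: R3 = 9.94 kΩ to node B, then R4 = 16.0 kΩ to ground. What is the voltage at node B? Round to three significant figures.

Node A sees R2 in parallel with the series input of stage 2, R3 + R4 = 25.94 kΩ.
Effective lower resistance at A: R2 ‖ 25.94 = 9.663 kΩ.
So V_A = 3.40 × 0.7722 = 2.626 V.
Then the unloaded second divider: V_B = V_A × R4/(R3+R4) = 2.626 × 0.6168 = 1.620 V.

V_B ≈ 1.62 V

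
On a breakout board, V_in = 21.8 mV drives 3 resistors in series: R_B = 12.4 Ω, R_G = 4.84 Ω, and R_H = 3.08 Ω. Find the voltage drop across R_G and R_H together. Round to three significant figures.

V ≈ 8.50 mV

Total series resistance ΣR = 12.4 + 4.84 + 3.08 = 20.32 Ω.
R_{R_G..R_H} = 4.84 + 3.08 = 7.920 Ω.
V = V_in · R/ΣR = 21.8 × 0.3898 = 8.497 mV.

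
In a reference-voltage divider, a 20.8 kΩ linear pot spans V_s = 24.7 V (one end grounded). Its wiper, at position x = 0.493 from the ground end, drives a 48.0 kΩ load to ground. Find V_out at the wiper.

V_out ≈ 11.0 V

Lower segment x·R_p = 10.25 kΩ; upper segment (1−x)·R_p = 10.55 kΩ.
(x·R_p) ‖ R_L = 8.449 kΩ.
Loaded-divider output: V_out = 24.7 × 0.4448 = 10.99 V.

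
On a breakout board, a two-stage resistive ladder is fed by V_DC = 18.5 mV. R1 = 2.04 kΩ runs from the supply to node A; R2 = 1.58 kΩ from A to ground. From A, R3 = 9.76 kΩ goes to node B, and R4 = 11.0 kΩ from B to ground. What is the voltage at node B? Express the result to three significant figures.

Node A sees R2 in parallel with the series input of stage 2, R3 + R4 = 20.76 kΩ.
Effective lower resistance at A: R2 ‖ 20.76 = 1.468 kΩ.
V_A = 18.5 × 1.468/(2.04 + 1.468) = 7.743 mV.
Then the unloaded second divider: V_B = V_A × R4/(R3+R4) = 7.743 × 0.5299 = 4.102 mV.

V_B ≈ 4.10 mV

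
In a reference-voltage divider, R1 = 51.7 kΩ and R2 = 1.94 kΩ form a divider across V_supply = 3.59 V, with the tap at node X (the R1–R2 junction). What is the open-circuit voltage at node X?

V_th ≈ 0.130 V

Open-circuit (no load on X): V_th = V_supply · R2/(R1 + R2) = 3.59 × 1.94/(51.70 + 1.94) = 0.1298 V.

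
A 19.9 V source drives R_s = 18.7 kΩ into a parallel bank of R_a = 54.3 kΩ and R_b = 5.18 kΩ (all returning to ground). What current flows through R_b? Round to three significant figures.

I ≈ 0.775 mA

Combine the parallel branches: R_p = (1/54.3 + 1/5.18)⁻¹ = 4.729 kΩ.
Node voltage V_A = V_in · R_p/(R_s + R_p) = 19.9 × 0.2018 = 4.017 V.
Branch current I = V_A/R_b = 4.017/5.18 = 0.7754 mA.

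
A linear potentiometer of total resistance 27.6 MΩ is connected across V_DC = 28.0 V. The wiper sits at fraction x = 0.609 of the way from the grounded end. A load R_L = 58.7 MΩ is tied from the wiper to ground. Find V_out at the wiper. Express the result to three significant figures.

Split the track: R_lower = x·R_p = 16.81 MΩ, R_upper = (1−x)·R_p = 10.79 MΩ.
Lower segment in parallel with the load: 16.81 ‖ 58.7 = 13.07 MΩ.
Then V_out = V_DC · 13.07/(10.79 + 13.07) = 15.34 V.
(Unloaded: V_out = x·V_DC = 17.1 V.)

V_out ≈ 15.3 V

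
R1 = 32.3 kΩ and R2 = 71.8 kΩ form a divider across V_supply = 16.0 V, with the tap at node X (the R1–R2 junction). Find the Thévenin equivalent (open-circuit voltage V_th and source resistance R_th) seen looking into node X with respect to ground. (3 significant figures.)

V_th ≈ 11.0 V, R_th ≈ 22.3 kΩ

Open-circuit (no load on X): V_th = V_supply · R2/(R1 + R2) = 16.0 × 71.8/(32.30 + 71.8) = 11.04 V.
Zeroing V_supply shorts the top of R1 to ground, so R_th = R1 ‖ R2 = 22.28 kΩ.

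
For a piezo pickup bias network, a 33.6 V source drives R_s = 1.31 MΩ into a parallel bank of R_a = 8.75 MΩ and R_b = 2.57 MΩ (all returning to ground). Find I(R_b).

Parallel bank: R_p = 1/(1/8.75 + 1/2.57) = 1.987 MΩ.
V_A = 33.6 × 1.987/3.297 = 20.25 V.
Branch current I = V_A/R_b = 20.25/2.57 = 7.879 µA.

I ≈ 7.88 µA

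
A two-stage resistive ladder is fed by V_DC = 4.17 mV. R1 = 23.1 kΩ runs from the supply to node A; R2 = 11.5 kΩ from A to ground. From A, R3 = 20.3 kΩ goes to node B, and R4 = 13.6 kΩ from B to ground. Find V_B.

V_B ≈ 0.453 mV

Looking into the second stage from A: R3 + R4 = 33.90 kΩ appears in parallel with R2.
R2 ‖ (R3+R4) = 8.587 kΩ.
V_A = 4.17 × 8.587/(23.1 + 8.587) = 1.130 mV.
V_B = V_A × 0.4012 = 0.4534 mV.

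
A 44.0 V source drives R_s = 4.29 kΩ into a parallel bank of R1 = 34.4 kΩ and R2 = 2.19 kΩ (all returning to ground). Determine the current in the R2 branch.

I ≈ 6.52 mA

Equivalent of the parallel group: R_p = 2.059 kΩ.
V_A by voltage divider: V_A = 44.0 × 2.059/(4.29 + 2.059) = 14.27 V.
I(R2) = V_A / R2 = 14.27/2.19 = 6.516 mA.
(Equivalently: I_total = 6.930 mA, then current-divider fraction G_k/ΣG = 0.9401.)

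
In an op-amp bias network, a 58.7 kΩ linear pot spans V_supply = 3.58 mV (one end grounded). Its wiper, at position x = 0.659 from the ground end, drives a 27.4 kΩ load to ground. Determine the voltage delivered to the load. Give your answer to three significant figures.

V_out ≈ 1.59 mV

Lower segment x·R_p = 38.68 kΩ; upper segment (1−x)·R_p = 20.02 kΩ.
Lower segment in parallel with the load: 38.68 ‖ 27.4 = 16.04 kΩ.
Loaded-divider output: V_out = 3.58 × 0.4448 = 1.593 mV.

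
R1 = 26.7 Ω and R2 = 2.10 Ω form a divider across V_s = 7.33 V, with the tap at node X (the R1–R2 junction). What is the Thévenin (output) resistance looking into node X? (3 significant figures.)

Looking into X with the source shorted: R_th = R1·R2/(R1+R2) = 26.70 × 2.10/28.80 = 1.947 Ω.

R_th ≈ 1.95 Ω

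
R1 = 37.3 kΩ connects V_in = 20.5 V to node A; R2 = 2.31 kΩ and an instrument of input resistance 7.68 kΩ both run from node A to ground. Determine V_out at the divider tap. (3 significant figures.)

The load sits in parallel with R2, giving an effective lower resistance R2' = R2·R_L/(R2+R_L) = 1.776 kΩ.
Now apply the divider: V_out = 20.5 × 0.04545 = 0.9317 V.
(Unloaded it would be 1.20 V; the load pulls it down.)

V_out ≈ 0.932 V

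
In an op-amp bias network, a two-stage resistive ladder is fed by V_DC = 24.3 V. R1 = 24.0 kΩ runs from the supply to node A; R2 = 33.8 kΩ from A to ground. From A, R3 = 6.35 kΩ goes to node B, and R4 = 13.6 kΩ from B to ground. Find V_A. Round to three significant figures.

Looking into the second stage from A: R3 + R4 = 19.95 kΩ appears in parallel with R2.
Effective lower resistance at A: R2 ‖ 19.95 = 12.55 kΩ.
V_A = 24.3 × 12.55/(24.0 + 12.55) = 8.342 V.

V_A ≈ 8.34 V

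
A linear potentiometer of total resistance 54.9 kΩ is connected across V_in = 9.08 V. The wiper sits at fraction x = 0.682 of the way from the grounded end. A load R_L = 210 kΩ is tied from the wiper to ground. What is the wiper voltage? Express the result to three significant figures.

V_out ≈ 5.86 V

Lower segment x·R_p = 37.44 kΩ; upper segment (1−x)·R_p = 17.46 kΩ.
R_L loads the lower segment: effective lower R = 31.78 kΩ.
V_out = 9.08 × 31.78/(17.46 + 31.78) = 5.860 V.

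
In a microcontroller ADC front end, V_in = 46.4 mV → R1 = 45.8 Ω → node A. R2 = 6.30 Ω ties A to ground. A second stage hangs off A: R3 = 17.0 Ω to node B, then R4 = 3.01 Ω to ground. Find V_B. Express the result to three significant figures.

V_B ≈ 0.661 mV

Node A sees R2 in parallel with the series input of stage 2, R3 + R4 = 20.01 Ω.
Effective lower resistance at A: R2 ‖ 20.01 = 4.791 Ω.
First divider: V_A = V_in · 4.791/(45.8 + 4.791) = 4.394 mV.
Stage 2 is unloaded, so V_B = V_A · R4/(R3+R4) = 4.394 × 3.01/20.01 = 0.6610 mV.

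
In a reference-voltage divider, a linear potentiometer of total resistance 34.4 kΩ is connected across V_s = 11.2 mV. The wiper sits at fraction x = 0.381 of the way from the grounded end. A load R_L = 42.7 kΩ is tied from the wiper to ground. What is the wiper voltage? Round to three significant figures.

V_out ≈ 3.59 mV

Lower segment x·R_p = 13.11 kΩ; upper segment (1−x)·R_p = 21.29 kΩ.
R_L loads the lower segment: effective lower R = 10.03 kΩ.
V_out = 11.2 × 10.03/(21.29 + 10.03) = 3.586 mV.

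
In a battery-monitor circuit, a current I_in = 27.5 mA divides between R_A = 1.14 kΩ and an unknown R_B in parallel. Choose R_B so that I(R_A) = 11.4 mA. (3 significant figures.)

The fraction through R_A equals R_B/(R_A+R_B).
11.4/27.5 = R_B/(R_A + R_B) → R_B = R_A · (0.4145)/(1 − 0.4145) = 1.14 × 0.7081 = 0.8072 kΩ.

R_B ≈ 0.807 kΩ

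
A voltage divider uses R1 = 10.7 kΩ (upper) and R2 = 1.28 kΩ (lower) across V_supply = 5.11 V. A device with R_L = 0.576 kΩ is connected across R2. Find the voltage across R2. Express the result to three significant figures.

The load sits in parallel with R2, giving an effective lower resistance R2' = R2·R_L/(R2+R_L) = 0.3972 kΩ.
Voltage divider with the loaded lower leg: V_out = 5.11 × 0.3972/(10.7 + 0.3972) = 5.11 × 0.03580 = 0.1829 V.
(Unloaded it would be 0.546 V; the load pulls it down.)

V_out ≈ 0.183 V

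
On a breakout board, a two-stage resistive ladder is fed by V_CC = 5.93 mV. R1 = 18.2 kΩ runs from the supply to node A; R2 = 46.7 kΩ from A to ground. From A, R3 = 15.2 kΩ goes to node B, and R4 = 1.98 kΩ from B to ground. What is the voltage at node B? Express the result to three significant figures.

The second stage (R3 + R4 = 17.18 kΩ) loads node A in parallel with R2.
R2 ‖ (R3+R4) = 12.56 kΩ.
So V_A = 5.93 × 0.4083 = 2.421 mV.
Then the unloaded second divider: V_B = V_A × R4/(R3+R4) = 2.421 × 0.1153 = 0.2791 mV.

V_B ≈ 0.279 mV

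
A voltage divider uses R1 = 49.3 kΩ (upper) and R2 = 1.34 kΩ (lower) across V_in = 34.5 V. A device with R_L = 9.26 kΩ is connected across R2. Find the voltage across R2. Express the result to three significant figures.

The load sits in parallel with R2, giving an effective lower resistance R2' = R2·R_L/(R2+R_L) = 1.171 kΩ.
Now apply the divider: V_out = 34.5 × 0.02319 = 0.8002 V.
(Unloaded it would be 0.913 V; the load pulls it down.)

V_out ≈ 0.800 V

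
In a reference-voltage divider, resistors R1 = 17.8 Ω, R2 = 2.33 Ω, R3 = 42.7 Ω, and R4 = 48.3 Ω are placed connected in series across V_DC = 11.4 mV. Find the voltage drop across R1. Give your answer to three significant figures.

V ≈ 1.83 mV

Series total: ΣR = 17.8 + 2.33 + 42.7 + 48.3 = 111.1 Ω.
Voltage divider: V = V_DC · (17.80 / 111.1) = 11.4 × 0.1602 = 1.826 mV.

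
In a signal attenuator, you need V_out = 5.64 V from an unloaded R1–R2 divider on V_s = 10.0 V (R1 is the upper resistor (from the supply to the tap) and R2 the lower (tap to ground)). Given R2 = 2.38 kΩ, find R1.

R1 ≈ 1.84 kΩ

Required fraction k = V_out/V_s = 0.5640.
R1 = R2·(1/k − 1) = 2.38 × 0.7730 = 1.840 kΩ.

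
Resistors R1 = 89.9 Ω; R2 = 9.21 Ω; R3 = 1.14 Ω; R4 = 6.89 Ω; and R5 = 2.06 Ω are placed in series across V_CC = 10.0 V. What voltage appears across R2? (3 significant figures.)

Total series resistance ΣR = 89.9 + 9.21 + 1.14 + 6.89 + 2.06 = 109.2 Ω.
Voltage divider: V = V_CC · (9.210 / 109.2) = 10.0 × 0.08434 = 0.8434 V.

V ≈ 0.843 V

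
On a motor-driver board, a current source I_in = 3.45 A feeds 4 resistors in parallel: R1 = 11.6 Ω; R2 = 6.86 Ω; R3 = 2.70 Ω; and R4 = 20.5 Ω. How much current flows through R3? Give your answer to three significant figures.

ΣG = 1/11.6 + 1/6.86 + 1/2.70 + 1/20.5 = 0.6511.
By the current-divider rule, I = I_in · G_k/ΣG = 3.45 × 0.5688 = 1.962 A.

I ≈ 1.96 A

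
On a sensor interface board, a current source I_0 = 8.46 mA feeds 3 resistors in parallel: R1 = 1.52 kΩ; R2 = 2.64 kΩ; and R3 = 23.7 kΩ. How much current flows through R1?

I ≈ 5.16 mA

ΣG = 1/1.52 + 1/2.64 + 1/23.7 = 1.079.
By the current-divider rule, I = I_0 · G_k/ΣG = 8.46 × 0.6098 = 5.159 mA.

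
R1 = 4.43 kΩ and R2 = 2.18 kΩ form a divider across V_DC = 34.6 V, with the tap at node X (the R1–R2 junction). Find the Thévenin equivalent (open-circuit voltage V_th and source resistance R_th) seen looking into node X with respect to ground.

With X open, the divider is unloaded: V_th = 34.6 × 2.18/6.610 = 11.41 V.
Looking into X with the source shorted: R_th = R1·R2/(R1+R2) = 4.430 × 2.18/6.610 = 1.461 kΩ.

V_th ≈ 11.4 V, R_th ≈ 1.46 kΩ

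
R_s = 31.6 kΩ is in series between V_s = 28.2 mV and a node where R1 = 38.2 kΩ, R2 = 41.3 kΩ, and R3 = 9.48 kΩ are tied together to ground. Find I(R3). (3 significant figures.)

Equivalent of the parallel group: R_p = 6.415 kΩ.
Node voltage V_A = V_s · R_p/(R_s + R_p) = 28.2 × 0.1688 = 4.759 mV.
I(R3) = V_A / R3 = 4.759/9.48 = 0.5020 µA.

I ≈ 0.502 µA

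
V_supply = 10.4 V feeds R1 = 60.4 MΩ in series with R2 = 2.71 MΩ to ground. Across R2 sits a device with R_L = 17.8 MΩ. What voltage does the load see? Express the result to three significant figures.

The load sits in parallel with R2, giving an effective lower resistance R2' = R2·R_L/(R2+R_L) = 2.352 MΩ.
Voltage divider with the loaded lower leg: V_out = 10.4 × 2.352/(60.4 + 2.352) = 10.4 × 0.03748 = 0.3898 V.

V_out ≈ 0.390 V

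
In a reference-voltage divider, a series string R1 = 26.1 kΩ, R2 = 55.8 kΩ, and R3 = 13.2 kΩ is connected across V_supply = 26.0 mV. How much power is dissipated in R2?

P ≈ 4.17 nW

The common current is I = 26.0/95.10 = 0.2734 µA.
P = I²R = 0.07475 × 55.8 = 4.171 nW.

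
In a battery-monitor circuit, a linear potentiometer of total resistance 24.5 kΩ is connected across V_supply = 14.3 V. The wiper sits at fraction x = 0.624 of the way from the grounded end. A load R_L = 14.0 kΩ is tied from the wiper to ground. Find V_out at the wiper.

Split the track: R_lower = x·R_p = 15.29 kΩ, R_upper = (1−x)·R_p = 9.212 kΩ.
R_L loads the lower segment: effective lower R = 7.308 kΩ.
Then V_out = V_supply · 7.308/(9.212 + 7.308) = 6.326 V.

V_out ≈ 6.33 V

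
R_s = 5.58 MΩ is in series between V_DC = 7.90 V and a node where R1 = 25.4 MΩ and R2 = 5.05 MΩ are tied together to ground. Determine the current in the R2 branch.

I ≈ 0.673 µA

Equivalent of the parallel group: R_p = 4.212 MΩ.
V_A by voltage divider: V_A = 7.90 × 4.212/(5.58 + 4.212) = 3.398 V.
Branch current I = V_A/R2 = 3.398/5.05 = 0.6729 µA.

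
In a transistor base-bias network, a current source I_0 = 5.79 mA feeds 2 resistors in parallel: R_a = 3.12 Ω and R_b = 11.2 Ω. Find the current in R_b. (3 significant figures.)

I ≈ 1.26 mA

With just two branches, the current splits inversely with resistance.
I(R_b) = 5.79 × 3.12/(3.12 + 11.2) = 5.79 × 0.2179 = 1.262 mA.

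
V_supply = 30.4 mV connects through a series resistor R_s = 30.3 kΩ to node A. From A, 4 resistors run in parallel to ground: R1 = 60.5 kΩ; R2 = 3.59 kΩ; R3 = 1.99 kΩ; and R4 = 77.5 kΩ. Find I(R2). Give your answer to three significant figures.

Parallel bank: R_p = 1/(1/60.5 + 1/3.59 + 1/1.99 + 1/77.5) = 1.234 kΩ.
V_A = 30.4 × 1.234/31.53 = 1.189 mV.
Branch current I = V_A/R2 = 1.189/3.59 = 0.3313 µA.

I ≈ 0.331 µA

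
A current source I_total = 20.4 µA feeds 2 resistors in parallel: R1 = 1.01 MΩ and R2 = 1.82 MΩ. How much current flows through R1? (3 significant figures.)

I ≈ 13.1 µA

Two-branch current divider: I_k = I_total · R_other/(R_1 + R_2).
I(R1) = 20.4 × 1.82/(1.01 + 1.82) = 20.4 × 0.6431 = 13.12 µA.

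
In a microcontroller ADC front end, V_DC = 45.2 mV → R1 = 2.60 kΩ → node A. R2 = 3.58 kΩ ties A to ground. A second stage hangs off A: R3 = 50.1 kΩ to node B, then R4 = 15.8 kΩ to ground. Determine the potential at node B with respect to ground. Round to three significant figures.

Node A sees R2 in parallel with the series input of stage 2, R3 + R4 = 65.90 kΩ.
Effective lower resistance at A: R2 ‖ 65.90 = 3.396 kΩ.
First divider: V_A = V_DC · 3.396/(2.60 + 3.396) = 25.60 mV.
Then the unloaded second divider: V_B = V_A × R4/(R3+R4) = 25.60 × 0.2398 = 6.137 mV.

V_B ≈ 6.14 mV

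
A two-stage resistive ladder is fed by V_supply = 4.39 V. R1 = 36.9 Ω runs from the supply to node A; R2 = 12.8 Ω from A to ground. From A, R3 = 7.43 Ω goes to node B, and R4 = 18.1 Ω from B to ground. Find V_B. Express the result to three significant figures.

Node A sees R2 in parallel with the series input of stage 2, R3 + R4 = 25.53 Ω.
Effective lower resistance at A: R2 ‖ 25.53 = 8.526 Ω.
V_A = 4.39 × 8.526/(36.9 + 8.526) = 0.8239 V.
Then the unloaded second divider: V_B = V_A × R4/(R3+R4) = 0.8239 × 0.7090 = 0.5841 V.

V_B ≈ 0.584 V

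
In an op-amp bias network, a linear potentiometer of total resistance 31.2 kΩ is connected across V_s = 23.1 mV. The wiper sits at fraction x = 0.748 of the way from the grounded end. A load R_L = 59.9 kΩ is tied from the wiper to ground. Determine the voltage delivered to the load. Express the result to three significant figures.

Lower segment x·R_p = 23.34 kΩ; upper segment (1−x)·R_p = 7.862 kΩ.
(x·R_p) ‖ R_L = 16.79 kΩ.
Then V_out = V_s · 16.79/(7.862 + 16.79) = 15.73 mV.

V_out ≈ 15.7 mV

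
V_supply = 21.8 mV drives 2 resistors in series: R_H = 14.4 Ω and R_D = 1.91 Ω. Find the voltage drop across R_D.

Total series resistance ΣR = 14.4 + 1.91 = 16.31 Ω.
V = V_supply · R/ΣR = 21.8 × 0.1171 = 2.553 mV.

V ≈ 2.55 mV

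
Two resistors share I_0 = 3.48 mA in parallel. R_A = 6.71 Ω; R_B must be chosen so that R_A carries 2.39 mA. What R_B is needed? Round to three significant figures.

Two-branch current divider: I_A = I_0 · R_B/(R_A + R_B).
With f = 0.6868, R_B = R_A · f/(1−f) = 6.71 × 2.193 = 14.71 Ω.

R_B ≈ 14.7 Ω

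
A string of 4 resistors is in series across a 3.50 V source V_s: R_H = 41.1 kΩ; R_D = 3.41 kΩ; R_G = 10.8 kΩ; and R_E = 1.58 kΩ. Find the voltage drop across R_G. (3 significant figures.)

Series total: ΣR = 41.1 + 3.41 + 10.8 + 1.58 = 56.89 kΩ.
V = V_s · R/ΣR = 3.50 × 0.1898 = 0.6644 V.

V ≈ 0.664 V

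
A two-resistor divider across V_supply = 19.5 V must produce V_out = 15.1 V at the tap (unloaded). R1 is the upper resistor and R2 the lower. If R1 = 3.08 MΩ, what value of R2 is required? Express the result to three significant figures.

R2 ≈ 10.6 MΩ

The divider ratio is R2/(R1+R2) = 15.1/19.5 = 0.7744.
R2 = R1 · 0.7744/(1 − 0.7744) = 10.57 MΩ.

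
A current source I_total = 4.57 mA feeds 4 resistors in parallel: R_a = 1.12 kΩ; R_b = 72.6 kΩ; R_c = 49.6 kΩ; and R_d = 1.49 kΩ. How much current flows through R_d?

ΣG = 1/1.12 + 1/72.6 + 1/49.6 + 1/1.49 = 1.598.
R_d takes the fraction G_k/ΣG = 0.6711/1.598 = 0.4200, so I = 4.57 × 0.4200 = 1.919 mA.

I ≈ 1.92 mA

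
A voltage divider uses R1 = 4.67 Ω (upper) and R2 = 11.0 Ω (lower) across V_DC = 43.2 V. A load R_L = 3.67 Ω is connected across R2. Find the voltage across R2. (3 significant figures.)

V_out ≈ 16.0 V

The load sits in parallel with R2, giving an effective lower resistance R2' = R2·R_L/(R2+R_L) = 2.752 Ω.
Voltage divider with the loaded lower leg: V_out = 43.2 × 2.752/(4.67 + 2.752) = 43.2 × 0.3708 = 16.02 V.
(Unloaded it would be 30.3 V; the load pulls it down.)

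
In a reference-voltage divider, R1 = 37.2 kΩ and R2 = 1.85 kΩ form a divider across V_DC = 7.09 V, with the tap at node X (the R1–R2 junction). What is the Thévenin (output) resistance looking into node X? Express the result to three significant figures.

Zeroing V_DC shorts the top of R1 to ground, so R_th = R1 ‖ R2 = 1.762 kΩ.

R_th ≈ 1.76 kΩ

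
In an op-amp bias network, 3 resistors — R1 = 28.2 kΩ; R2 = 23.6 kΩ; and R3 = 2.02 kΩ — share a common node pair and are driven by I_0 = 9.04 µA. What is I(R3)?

I ≈ 7.81 µA

Conductances: ΣG = 1/28.2 + 1/23.6 + 1/2.02 = 0.5729 (1/kΩ).
Current divider: I(R3) = I_0 · G_k/ΣG = 9.04 × (0.4950/0.5729) = 9.04 × 0.8641 = 7.812 µA.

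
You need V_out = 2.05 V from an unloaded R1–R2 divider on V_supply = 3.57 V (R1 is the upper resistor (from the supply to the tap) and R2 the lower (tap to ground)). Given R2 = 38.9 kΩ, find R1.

R1 ≈ 28.8 kΩ

V_out/V_supply = R2/(R1+R2) = 0.5742.
R1 = R2·(1/k − 1) = 38.9 × 0.7415 = 28.84 kΩ.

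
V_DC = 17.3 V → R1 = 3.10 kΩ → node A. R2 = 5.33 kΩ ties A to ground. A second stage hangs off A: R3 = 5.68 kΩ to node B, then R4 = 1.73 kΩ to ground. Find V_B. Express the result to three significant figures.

The second stage (R3 + R4 = 7.410 kΩ) loads node A in parallel with R2.
Effective lower resistance at A: R2 ‖ 7.410 = 3.100 kΩ.
V_A = 17.3 × 3.100/(3.10 + 3.100) = 8.650 V.
Then the unloaded second divider: V_B = V_A × R4/(R3+R4) = 8.650 × 0.2335 = 2.020 V.

V_B ≈ 2.02 V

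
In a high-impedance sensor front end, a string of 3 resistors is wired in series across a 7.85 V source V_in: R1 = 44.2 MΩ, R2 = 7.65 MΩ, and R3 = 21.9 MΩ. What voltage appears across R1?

V ≈ 4.70 V

Total series resistance ΣR = 44.2 + 7.65 + 21.9 = 73.75 MΩ.
By the voltage-divider rule, V = 7.85 × 44.20/73.75 = 4.705 V.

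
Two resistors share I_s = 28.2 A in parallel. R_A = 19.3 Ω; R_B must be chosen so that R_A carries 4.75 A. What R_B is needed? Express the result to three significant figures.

R_B ≈ 3.91 Ω

Two-branch current divider: I_A = I_s · R_B/(R_A + R_B).
4.75/28.2 = R_B/(R_A + R_B) → R_B = R_A · (0.1684)/(1 − 0.1684) = 19.3 × 0.2026 = 3.909 Ω.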